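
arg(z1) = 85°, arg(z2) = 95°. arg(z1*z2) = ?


arg(z1*z2) = 85° + 95° = 180°
Normalized to (-180°, 180°]: 180°

180°


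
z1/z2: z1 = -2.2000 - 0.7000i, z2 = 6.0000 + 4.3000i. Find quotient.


Conjugate of z2 = 6.0000 - 4.3000i
Numerator: (-2.2000 - 0.7000i)(6.0000 - 4.3000i) = -16.2100 + 5.2600i
Denominator: 6^2 + 4.3^2 = 54.49
Result = (-16.2100 + 5.2600i)/54.49

-0.2975 + 0.0965i


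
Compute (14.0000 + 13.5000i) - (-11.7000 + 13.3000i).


Real: 14 + 11.7 = 25.7
Imag: 13.5 - 13.3 = 0.2

25.7000 + 0.2000i


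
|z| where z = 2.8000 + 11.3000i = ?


|z| = sqrt(2.8^2 + 11.3^2) = sqrt(7.84 + 127.69) = sqrt(135.53) = 11.6417

|z| = 11.6417


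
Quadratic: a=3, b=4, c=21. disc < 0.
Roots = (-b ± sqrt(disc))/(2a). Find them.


disc = 4^2 - 4*3*21 = 16 - 252 = -236
sqrt(|disc|) = sqrt(236) = 15.3623
Real part = -4/(2*3) = -0.6667
Imag part = 15.3623/(2*3) = 2.5604

-0.6667 ± 2.5604i


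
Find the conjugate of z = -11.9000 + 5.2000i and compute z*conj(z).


z_bar = -11.9000 - 5.2000i
z*z_bar = (-11.9)^2 + 5.2^2 = 141.61 + 27.04 = 168.65

z_bar = -11.9000 - 5.2000i, z*z_bar = 168.65


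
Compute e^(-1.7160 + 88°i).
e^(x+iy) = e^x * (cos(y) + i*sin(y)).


e^-1.7160 = 0.1798
cos(88°) = 0.0349
sin(88°) = 0.9994
Real = 0.1798*0.0349 = 0.0063
Imag = 0.1798*0.9994 = 0.1797

0.0063 + 0.1797i


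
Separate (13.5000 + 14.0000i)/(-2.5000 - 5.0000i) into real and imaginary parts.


Multiply by conjugate: (13.5000 + 14.0000i)(-2.5000 + 5.0000i) / ((-2.5)^2 + (-5)^2)
Numerator real = 13.5*(-2.5) + 14*(-5) = -103.75
Numerator imag = 14*(-2.5) - 13.5*(-5) = 32.5
Denominator = 31.25
Re(z) = -103.75/31.25 = -3.3200
Im(z) = 32.5/31.25 = 1.0400

Re(z) = -3.3200, Im(z) = 1.0400


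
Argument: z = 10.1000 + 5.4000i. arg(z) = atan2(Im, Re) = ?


Re = 10.1, Im = 5.4
arg = atan2(5.4, 10.1) = 28.1313 degrees

arg(z) = 28.1313 degrees


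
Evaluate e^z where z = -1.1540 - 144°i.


e^-1.1540 = 0.31537
cos(-144°) = -0.809
sin(-144°) = -0.5878
Real = 0.31537*(-0.809) = -0.2551
Imag = 0.31537*(-0.5878) = -0.1854

-0.2551 - 0.1854i


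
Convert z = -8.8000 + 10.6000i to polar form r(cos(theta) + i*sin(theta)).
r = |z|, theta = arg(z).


r = sqrt(77.44+112.36) = sqrt(189.8) = 13.7768
theta = atan2(10.6, -8.8) = 129.6991 degrees

r = 13.7768, theta = 129.6991 degrees


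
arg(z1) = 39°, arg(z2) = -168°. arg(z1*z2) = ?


arg(z1*z2) = 39° - 168° = -129°
Normalized to (-180°, 180°]: -129°

-129°


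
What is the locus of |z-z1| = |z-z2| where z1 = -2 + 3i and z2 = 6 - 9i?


Equal distances means the locus is the perpendicular bisector of z1 and z2.
Midpoint = ((-2+6)/2, (3+(-9))/2) = (2.0000, -3.0000)

Perpendicular bisector through (2.0000, -3.0000)


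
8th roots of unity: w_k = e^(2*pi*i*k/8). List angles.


The 8th roots of unity are cis(360k/8°) for k=0..7
Angle step = 360/8 = 45°
Primitive root: cis(45°)
Primitive root = 0.7071 + 0.7071i

8 roots at angles: 0°, 45°, 90°, 135°, 180°, 225°, 270°, 315°


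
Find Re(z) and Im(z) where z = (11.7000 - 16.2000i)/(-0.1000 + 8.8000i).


Multiply by conjugate: (11.7000 - 16.2000i)(-0.1000 - 8.8000i) / ((-0.1)^2 + 8.8^2)
Numerator real = 11.7*(-0.1) - (16.2)*8.8 = -143.73
Numerator imag = -16.2*(-0.1) - 11.7*8.8 = -101.34
Denominator = 77.45
Re(z) = -143.73/77.45 = -1.8558
Im(z) = -101.34/77.45 = -1.3085

Re(z) = -1.8558, Im(z) = -1.3085


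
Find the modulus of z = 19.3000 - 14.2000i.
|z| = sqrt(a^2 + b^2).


|z| = sqrt(19.3^2 + (-14.2)^2) = sqrt(372.49 + 201.64) = sqrt(574.13) = 23.9610

|z| = 23.9610


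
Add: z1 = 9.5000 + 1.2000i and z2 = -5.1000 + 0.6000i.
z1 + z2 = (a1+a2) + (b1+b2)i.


Real: 9.5 - 5.1 = 4.4
Imag: 1.2 + 0.6 = 1.8

4.4000 + 1.8000i


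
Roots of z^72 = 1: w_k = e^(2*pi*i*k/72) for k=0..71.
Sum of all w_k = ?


The sum of all 72th roots of unity is 0.
Geometric series: (1 - w^72)/(1 - w) = (1-1)/(1-w) = 0 since w^72 = 1, w ≠ 1.
Alternatively: coefficient of z^71 in z^72 - 1 is 0.

0


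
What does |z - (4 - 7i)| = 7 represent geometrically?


|z - z0| = r is a circle with center z0 and radius r.
Center = (4, -7), radius = 7

Circle with center (4, -7) and radius 7


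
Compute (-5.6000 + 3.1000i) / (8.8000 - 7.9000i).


Conjugate of z2 = 8.8000 + 7.9000i
Numerator: (-5.6000 + 3.1000i)(8.8000 + 7.9000i) = -73.7700 - 16.9600i
Denominator: 8.8^2 + (-7.9)^2 = 139.85
Result = (-73.7700 - 16.9600i)/139.85

-0.5275 - 0.1213i


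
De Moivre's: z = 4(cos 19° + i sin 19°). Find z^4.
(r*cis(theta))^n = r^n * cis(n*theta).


r^4 = 4^4 = 256
n*theta = 4*19° = 76° = 76° (mod 360)
a = 256*cos(76°) = 61.9320
b = 256*sin(76°) = 248.3957

256 cis(76°) = 61.9320 + 248.3957i


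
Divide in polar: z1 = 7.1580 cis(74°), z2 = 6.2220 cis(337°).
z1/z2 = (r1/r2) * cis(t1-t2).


r = 7.1580 / 6.2220 = 1.1504
theta = 74° - 337° = -263° = 97° (mod 360)

1.1504 cis(97°)


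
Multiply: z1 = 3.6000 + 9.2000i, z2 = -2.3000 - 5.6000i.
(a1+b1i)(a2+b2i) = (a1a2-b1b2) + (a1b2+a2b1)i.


Real = 3.6*(-2.3) - 9.2*(-5.6) = -8.28 - (-51.52) = 43.24
Imag = 3.6*(-5.6) - (2.3)*9.2 = -20.16 - (21.16) = -41.32

43.2400 - 41.3200i


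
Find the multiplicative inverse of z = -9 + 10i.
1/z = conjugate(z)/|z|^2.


|z|^2 = 81+100 = 181
1/z = (-9 - 10i)/181

1/z = -0.0497 - 0.0552i


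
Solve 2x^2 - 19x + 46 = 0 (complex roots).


disc = (-19)^2 - 4*2*46 = 361 - 368 = -7
sqrt(|disc|) = sqrt(7) = 2.6458
Real part = 19/(2*2) = 4.7500
Imag part = 2.6458/(2*2) = 0.6614

4.7500 ± 0.6614i


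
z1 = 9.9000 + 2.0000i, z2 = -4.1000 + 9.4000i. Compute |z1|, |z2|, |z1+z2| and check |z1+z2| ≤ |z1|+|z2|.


|z1| = sqrt(9.9^2 + 2^2) = sqrt(102.01) = 10.1000
|z2| = sqrt((-4.1)^2 + 9.4^2) = sqrt(105.17) = 10.2552
z1+z2 = 5.8000 + 11.4000i
|z1+z2| = sqrt(163.6) = 12.7906
|z1|+|z2| = 10.1000 + 10.2552 = 20.3552

|z1+z2| = 12.7906 ≤ |z1|+|z2| = 20.3552 (verified)


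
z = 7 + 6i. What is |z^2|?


|z| = sqrt(49+36) = sqrt(85) = 9.2195
|z^2| = |z|^2 = (sqrt(85))^2 = 85

|z^2| = 85


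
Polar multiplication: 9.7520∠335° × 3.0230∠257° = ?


r = 9.7520 * 3.0230 = 29.4803
theta = 335° + 257° = 592° = 232° (mod 360)

29.4803 cis(232°)


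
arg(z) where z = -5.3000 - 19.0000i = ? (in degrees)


Re = -5.3, Im = -19
arg = atan2(-19, -5.3) = -105.5863 degrees

arg(z) = -105.5863 degrees


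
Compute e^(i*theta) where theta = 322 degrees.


cos(322°) = 0.7880
sin(322°) = -0.6157

e^(i*322°) = 0.7880 - 0.6157i


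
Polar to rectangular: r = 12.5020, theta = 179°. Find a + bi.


a = 12.5020*cos(179°) = 12.5020*(-0.99985) = -12.5001
b = 12.5020*sin(179°) = 12.5020*0.01745 = 0.2182

-12.5001 + 0.2182i


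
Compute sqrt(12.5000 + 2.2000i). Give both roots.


|z| = sqrt(156.25+4.84) = 12.6921
sqrt((|z|+a)/2) = sqrt((12.6921+12.5)/2) = sqrt(12.5961) = 3.5491
sqrt((|z|-a)/2) = sqrt((12.6921-12.5)/2) = sqrt(0.0961) = 0.3099

±(3.5491 + 0.3099i) i.e. 3.5491 + 0.3099i and -3.5491 - 0.3099i


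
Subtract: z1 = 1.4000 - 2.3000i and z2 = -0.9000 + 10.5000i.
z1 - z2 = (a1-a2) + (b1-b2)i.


Real: 1.4 + 0.9 = 2.3
Imag: -2.3 - 10.5 = -12.8

2.3000 - 12.8000i


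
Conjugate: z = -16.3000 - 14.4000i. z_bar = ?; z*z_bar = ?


z_bar = -16.3000 + 14.4000i
z*z_bar = (-16.3)^2 + (-14.4)^2 = 265.69 + 207.36 = 473.05

z_bar = -16.3000 + 14.4000i, z*z_bar = 473.05


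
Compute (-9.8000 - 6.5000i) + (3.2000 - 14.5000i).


Real: -9.8 + 3.2 = -6.6
Imag: -6.5 - 14.5 = -21

-6.6000 - 21.0000i


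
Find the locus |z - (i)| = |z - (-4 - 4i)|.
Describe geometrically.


Equal distances means the locus is the perpendicular bisector of z1 and z2.
Midpoint = ((0+(-4))/2, (1+(-4))/2) = (-2.0000, -1.5000)

Perpendicular bisector through (-2.0000, -1.5000)


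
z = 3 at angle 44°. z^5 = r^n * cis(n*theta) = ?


r^5 = 3^5 = 243
n*theta = 5*44° = 220° = 220° (mod 360)
a = 243*cos(220°) = -186.1488
b = 243*sin(220°) = -156.1974

243 cis(220°) = -186.1488 - 156.1974i


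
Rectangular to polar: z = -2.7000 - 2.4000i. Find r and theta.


r = sqrt(7.29+5.76) = sqrt(13.05) = 3.6125
theta = atan2(-2.4, -2.7) = -138.3665 degrees

r = 3.6125, theta = -138.3665 degrees


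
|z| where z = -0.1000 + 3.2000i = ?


|z| = sqrt((-0.1)^2 + 3.2^2) = sqrt(0.01 + 10.24) = sqrt(10.25) = 3.2016

|z| = 3.2016


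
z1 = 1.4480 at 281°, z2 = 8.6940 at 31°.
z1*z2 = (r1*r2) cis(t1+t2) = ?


r = 1.4480 * 8.6940 = 12.5889
theta = 281° + 31° = 312° = 312° (mod 360)

12.5889 cis(312°)


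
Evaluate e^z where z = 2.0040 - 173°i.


e^2.0040 = 7.4187
cos(-173°) = -0.99255
sin(-173°) = -0.12187
Real = 7.4187*(-0.99255) = -7.3634
Imag = 7.4187*(-0.12187) = -0.9041

-7.3634 - 0.9041i


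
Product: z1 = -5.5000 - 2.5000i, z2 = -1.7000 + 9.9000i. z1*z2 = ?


Real = -5.5*(-1.7) - (-2.5)*9.9 = 9.35 - (-24.75) = 34.1
Imag = -5.5*9.9 - (1.7)*(-2.5) = -54.45 + 4.25 = -50.2

34.1000 - 50.2000i


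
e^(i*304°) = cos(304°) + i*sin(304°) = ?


cos(304°) = 0.5592
sin(304°) = -0.8290

e^(i*304°) = 0.5592 - 0.8290i


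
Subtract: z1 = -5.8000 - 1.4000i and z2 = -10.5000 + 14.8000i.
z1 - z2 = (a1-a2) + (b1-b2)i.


Real: -5.8 + 10.5 = 4.7
Imag: -1.4 - 14.8 = -16.2

4.7000 - 16.2000i


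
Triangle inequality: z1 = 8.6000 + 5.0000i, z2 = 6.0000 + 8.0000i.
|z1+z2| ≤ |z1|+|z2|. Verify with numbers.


|z1| = sqrt(8.6^2 + 5^2) = sqrt(98.96) = 9.9479
|z2| = sqrt(6^2 + 8^2) = sqrt(100) = 10.0000
z1+z2 = 14.6000 + 13.0000i
|z1+z2| = sqrt(382.16) = 19.5489
|z1|+|z2| = 9.9479 + 10.0000 = 19.9479

|z1+z2| = 19.5489 ≤ |z1|+|z2| = 19.9479 (verified)


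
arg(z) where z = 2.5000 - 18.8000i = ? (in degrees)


Re = 2.5, Im = -18.8
arg = atan2(-18.8, 2.5) = -82.4253 degrees

arg(z) = -82.4253 degrees


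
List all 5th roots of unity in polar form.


The 5th roots of unity are cis(360k/5°) for k=0..4
Angle step = 360/5 = 72°
Primitive root: cis(72°)
Primitive root = 0.3090 + 0.9511i

5 roots at angles: 0°, 72°, 144°, 216°, 288°


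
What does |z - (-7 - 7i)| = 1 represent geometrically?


|z - z0| = r is a circle with center z0 and radius r.
Center = (-7, -7), radius = 1

Circle with center (-7, -7) and radius 1


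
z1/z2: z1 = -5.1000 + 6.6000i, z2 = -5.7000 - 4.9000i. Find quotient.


Conjugate of z2 = -5.7000 + 4.9000i
Numerator: (-5.1000 + 6.6000i)(-5.7000 + 4.9000i) = -3.2700 - 62.6100i
Denominator: (-5.7)^2 + (-4.9)^2 = 56.5
Result = (-3.2700 - 62.6100i)/56.5

-0.0579 - 1.1081i


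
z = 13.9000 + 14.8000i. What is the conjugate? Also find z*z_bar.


z_bar = 13.9000 - 14.8000i
z*z_bar = 13.9^2 + 14.8^2 = 193.21 + 219.04 = 412.25

z_bar = 13.9000 - 14.8000i, z*z_bar = 412.25


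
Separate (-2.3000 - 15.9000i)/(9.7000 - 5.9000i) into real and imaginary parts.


Multiply by conjugate: (-2.3000 - 15.9000i)(9.7000 + 5.9000i) / (9.7^2 + (-5.9)^2)
Numerator real = -2.3*9.7 - (15.9)*(-5.9) = 71.5
Numerator imag = -15.9*9.7 - (-2.3)*(-5.9) = -167.8
Denominator = 128.9
Re(z) = 71.5/128.9 = 0.5547
Im(z) = -167.8/128.9 = -1.3018

Re(z) = 0.5547, Im(z) = -1.3018


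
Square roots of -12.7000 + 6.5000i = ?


|z| = sqrt(161.29+42.25) = 14.2667
sqrt((|z|+a)/2) = sqrt((14.2667+(-12.7))/2) = sqrt(0.7834) = 0.8851
sqrt((|z|-a)/2) = sqrt((14.2667-(-12.7))/2) = sqrt(13.4834) = 3.6720

±(0.8851 + 3.6720i) i.e. 0.8851 + 3.6720i and -0.8851 - 3.6720i


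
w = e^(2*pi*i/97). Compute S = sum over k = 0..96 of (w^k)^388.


The roots are w_k = w^k with w = e^(2*pi*i/97), and (w^k)^388 = (w^388)^k.
So S = 1 + u + u^2 + ... + u^(96) with u = w^388.
388 = 4*97 + 0, so 388 is a multiple of 97 and u = (w^97)^4 = 1.
Every one of the 97 terms equals 1: S = 97

S = 97


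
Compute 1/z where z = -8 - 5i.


|z|^2 = 64+25 = 89
1/z = (-8 + 5i)/89

1/z = -0.0899 + 0.0562i


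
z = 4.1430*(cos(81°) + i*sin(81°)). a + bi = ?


a = 4.1430*cos(81°) = 4.1430*0.15643 = 0.6481
b = 4.1430*sin(81°) = 4.1430*0.9877 = 4.0920

0.6481 + 4.0920i


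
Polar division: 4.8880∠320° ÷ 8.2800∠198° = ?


r = 4.8880 / 8.2800 = 0.5903
theta = 320° - 198° = 122° = 122° (mod 360)

0.5903 cis(122°)


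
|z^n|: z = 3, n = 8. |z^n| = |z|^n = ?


|z| = sqrt(9+0) = sqrt(9) = 3
|z^8| = |z|^8 = 3^8 = 6561

|z^8| = 6561


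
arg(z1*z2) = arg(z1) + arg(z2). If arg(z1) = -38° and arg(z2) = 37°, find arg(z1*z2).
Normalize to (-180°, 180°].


arg(z1*z2) = -38° + 37° = -1°
Normalized to (-180°, 180°]: -1°

-1°


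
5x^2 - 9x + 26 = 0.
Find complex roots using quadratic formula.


disc = (-9)^2 - 4*5*26 = 81 - 520 = -439
sqrt(|disc|) = sqrt(439) = 20.9523
Real part = 9/(2*5) = 0.9000
Imag part = 20.9523/(2*5) = 2.0952

0.9000 ± 2.0952i


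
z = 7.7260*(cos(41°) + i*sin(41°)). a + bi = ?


a = 7.7260*cos(41°) = 7.7260*0.75471 = 5.8309
b = 7.7260*sin(41°) = 7.7260*0.65606 = 5.0687

5.8309 + 5.0687i


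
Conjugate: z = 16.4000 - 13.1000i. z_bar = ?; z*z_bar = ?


z_bar = 16.4000 + 13.1000i
z*z_bar = 16.4^2 + (-13.1)^2 = 268.96 + 171.61 = 440.57

z_bar = 16.4000 + 13.1000i, z*z_bar = 440.57


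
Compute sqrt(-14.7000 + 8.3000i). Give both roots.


|z| = sqrt(216.09+68.89) = 16.8814
sqrt((|z|+a)/2) = sqrt((16.8814+(-14.7))/2) = sqrt(1.0907) = 1.0444
sqrt((|z|-a)/2) = sqrt((16.8814-(-14.7))/2) = sqrt(15.7907) = 3.9737

±(1.0444 + 3.9737i) i.e. 1.0444 + 3.9737i and -1.0444 - 3.9737i


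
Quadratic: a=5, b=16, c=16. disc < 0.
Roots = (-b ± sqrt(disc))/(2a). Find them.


disc = 16^2 - 4*5*16 = 256 - 320 = -64
sqrt(|disc|) = sqrt(64) = 8.0000
Real part = -16/(2*5) = -1.6000
Imag part = 8.0000/(2*5) = 0.8000

-1.6000 ± 0.8000i


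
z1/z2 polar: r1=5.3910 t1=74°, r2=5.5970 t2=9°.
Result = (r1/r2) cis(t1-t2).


r = 5.3910 / 5.5970 = 0.9632
theta = 74° - 9° = 65° = 65° (mod 360)

0.9632 cis(65°)


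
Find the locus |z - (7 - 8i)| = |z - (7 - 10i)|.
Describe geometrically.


Equal distances means the locus is the perpendicular bisector of z1 and z2.
Midpoint = ((7+7)/2, (-8+(-10))/2) = (7.0000, -9.0000)

Perpendicular bisector through (7.0000, -9.0000)


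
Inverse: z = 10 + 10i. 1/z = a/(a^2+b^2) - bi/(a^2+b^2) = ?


|z|^2 = 100+100 = 200
1/z = (10 - 10i)/200

1/z = 0.0500 - 0.0500i


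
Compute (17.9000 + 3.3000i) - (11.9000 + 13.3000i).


Real: 17.9 - 11.9 = 6
Imag: 3.3 - 13.3 = -10

6.0000 - 10.0000i


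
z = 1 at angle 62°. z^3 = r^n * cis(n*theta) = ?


r^3 = 1^3 = 1
n*theta = 3*62° = 186° = 186° (mod 360)
a = 1*cos(186°) = -0.9945
b = 1*sin(186°) = -0.1045

1 cis(186°) = -0.9945 - 0.1045i


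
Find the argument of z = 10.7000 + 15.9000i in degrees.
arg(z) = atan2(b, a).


Re = 10.7, Im = 15.9
arg = atan2(15.9, 10.7) = 56.0612 degrees

arg(z) = 56.0612 degrees


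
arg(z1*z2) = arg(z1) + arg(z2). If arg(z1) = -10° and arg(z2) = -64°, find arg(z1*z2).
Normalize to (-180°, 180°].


arg(z1*z2) = -10° - 64° = -74°
Normalized to (-180°, 180°]: -74°

-74°


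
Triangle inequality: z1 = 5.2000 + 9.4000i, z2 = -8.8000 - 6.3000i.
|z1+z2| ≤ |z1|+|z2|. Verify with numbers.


|z1| = sqrt(5.2^2 + 9.4^2) = sqrt(115.4) = 10.7424
|z2| = sqrt((-8.8)^2 + (-6.3)^2) = sqrt(117.13) = 10.8227
z1+z2 = -3.6000 + 3.1000i
|z1+z2| = sqrt(22.57) = 4.7508
|z1|+|z2| = 10.7424 + 10.8227 = 21.5651

|z1+z2| = 4.7508 ≤ |z1|+|z2| = 21.5651 (verified)


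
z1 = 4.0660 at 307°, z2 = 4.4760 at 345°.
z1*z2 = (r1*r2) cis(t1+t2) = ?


r = 4.0660 * 4.4760 = 18.1994
theta = 307° + 345° = 652° = 292° (mod 360)

18.1994 cis(292°)


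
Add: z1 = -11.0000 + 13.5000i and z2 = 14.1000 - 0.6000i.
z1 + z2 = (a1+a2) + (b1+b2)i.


Real: -11 + 14.1 = 3.1
Imag: 13.5 - 0.6 = 12.9

3.1000 + 12.9000i


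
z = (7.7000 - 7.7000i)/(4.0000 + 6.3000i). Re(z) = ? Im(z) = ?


Multiply by conjugate: (7.7000 - 7.7000i)(4.0000 - 6.3000i) / (4^2 + 6.3^2)
Numerator real = 7.7*4 - (7.7)*6.3 = -17.71
Numerator imag = -7.7*4 - 7.7*6.3 = -79.31
Denominator = 55.69
Re(z) = -17.71/55.69 = -0.3180
Im(z) = -79.31/55.69 = -1.4241

Re(z) = -0.3180, Im(z) = -1.4241


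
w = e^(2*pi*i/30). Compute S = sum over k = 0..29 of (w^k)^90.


The roots are w_k = w^k with w = e^(2*pi*i/30), and (w^k)^90 = (w^90)^k.
So S = 1 + u + u^2 + ... + u^(29) with u = w^90.
90 = 3*30 + 0, so 90 is a multiple of 30 and u = (w^30)^3 = 1.
Every one of the 30 terms equals 1: S = 30

S = 30


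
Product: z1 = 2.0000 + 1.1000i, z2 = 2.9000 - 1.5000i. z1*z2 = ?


Real = 2*2.9 - 1.1*(-1.5) = 5.8 - (-1.65) = 7.45
Imag = 2*(-1.5) + 2.9*1.1 = -3 + 3.19 = 0.19

7.4500 + 0.1900i


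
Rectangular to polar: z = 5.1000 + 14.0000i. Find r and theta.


r = sqrt(26.01+196) = sqrt(222.01) = 14.9000
theta = atan2(14, 5.1) = 69.9840 degrees

r = 14.9000, theta = 69.9840 degrees


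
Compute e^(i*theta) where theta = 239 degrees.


cos(239°) = -0.5150
sin(239°) = -0.8572

e^(i*239°) = -0.5150 - 0.8572i


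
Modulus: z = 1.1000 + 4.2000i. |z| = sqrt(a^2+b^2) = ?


|z| = sqrt(1.1^2 + 4.2^2) = sqrt(1.21 + 17.64) = sqrt(18.85) = 4.3417

|z| = 4.3417


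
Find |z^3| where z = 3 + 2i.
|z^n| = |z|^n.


|z| = sqrt(9+4) = sqrt(13) = 3.6056
|z^3| = |z|^3 = (sqrt(13))^3 = 13*sqrt(13)

|z^3| = 13*sqrt(13) ≈ 46.8722


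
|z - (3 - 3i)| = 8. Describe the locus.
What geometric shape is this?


|z - z0| = r is a circle with center z0 and radius r.
Center = (3, -3), radius = 8

Circle with center (3, -3) and radius 8


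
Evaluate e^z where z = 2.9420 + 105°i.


e^2.9420 = 18.9537
cos(105°) = -0.25882
sin(105°) = 0.96593
Real = 18.9537*(-0.25882) = -4.9056
Imag = 18.9537*0.96593 = 18.3079

-4.9056 + 18.3079i


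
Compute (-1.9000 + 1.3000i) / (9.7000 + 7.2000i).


Conjugate of z2 = 9.7000 - 7.2000i
Numerator: (-1.9000 + 1.3000i)(9.7000 - 7.2000i) = -9.0700 + 26.2900i
Denominator: 9.7^2 + 7.2^2 = 145.93
Result = (-9.0700 + 26.2900i)/145.93

-0.0622 + 0.1802i


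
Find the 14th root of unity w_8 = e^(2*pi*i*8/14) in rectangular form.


Angle = 360*8/14 = 205.7143°
a = cos(205.7143°) = -0.9010
b = sin(205.7143°) = -0.4339

-0.9010 - 0.4339i


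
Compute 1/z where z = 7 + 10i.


|z|^2 = 49+100 = 149
1/z = (7 - 10i)/149

1/z = 0.0470 - 0.0671i


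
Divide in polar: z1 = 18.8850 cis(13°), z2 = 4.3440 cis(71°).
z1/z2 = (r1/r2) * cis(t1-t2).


r = 18.8850 / 4.3440 = 4.3474
theta = 13° - 71° = -58° = 302° (mod 360)

4.3474 cis(302°)


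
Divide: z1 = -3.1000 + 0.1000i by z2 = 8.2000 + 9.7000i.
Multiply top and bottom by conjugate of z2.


Conjugate of z2 = 8.2000 - 9.7000i
Numerator: (-3.1000 + 0.1000i)(8.2000 - 9.7000i) = -24.4500 + 30.8900i
Denominator: 8.2^2 + 9.7^2 = 161.33
Result = (-24.4500 + 30.8900i)/161.33

-0.1516 + 0.1915i


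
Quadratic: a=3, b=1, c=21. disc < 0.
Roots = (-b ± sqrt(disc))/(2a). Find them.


disc = 1^2 - 4*3*21 = 1 - 252 = -251
sqrt(|disc|) = sqrt(251) = 15.8430
Real part = -1/(2*3) = -0.1667
Imag part = 15.8430/(2*3) = 2.6405

-0.1667 ± 2.6405i


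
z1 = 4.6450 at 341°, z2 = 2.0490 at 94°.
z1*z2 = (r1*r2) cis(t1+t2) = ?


r = 4.6450 * 2.0490 = 9.5176
theta = 341° + 94° = 435° = 75° (mod 360)

9.5176 cis(75°)


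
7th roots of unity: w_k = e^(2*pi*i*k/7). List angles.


The 7th roots of unity are cis(360k/7°) for k=0..6
Angle step = 360/7 = 51.4286°
Primitive root: cis(51.4286°)
Primitive root = 0.6235 + 0.7818i

7 roots at angles: 0°, 51.4286°, 102.8571°, 154.2857°, 205.7143°, 257.1429°, 308.5714°


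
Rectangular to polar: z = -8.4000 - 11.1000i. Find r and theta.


r = sqrt(70.56+123.21) = sqrt(193.77) = 13.9201
theta = atan2(-11.1, -8.4) = -127.1169 degrees

r = 13.9201, theta = -127.1169 degrees


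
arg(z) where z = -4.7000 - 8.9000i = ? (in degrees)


Re = -4.7, Im = -8.9
arg = atan2(-8.9, -4.7) = -117.8381 degrees

arg(z) = -117.8381 degrees


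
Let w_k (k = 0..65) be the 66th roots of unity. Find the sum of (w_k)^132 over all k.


The roots are w_k = w^k with w = e^(2*pi*i/66), and (w^k)^132 = (w^132)^k.
So S = 1 + u + u^2 + ... + u^(65) with u = w^132.
132 = 2*66 + 0, so 132 is a multiple of 66 and u = (w^66)^2 = 1.
Every one of the 66 terms equals 1: S = 66

S = 66


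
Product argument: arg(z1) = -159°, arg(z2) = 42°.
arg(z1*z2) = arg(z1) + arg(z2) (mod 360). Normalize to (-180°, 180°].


arg(z1*z2) = -159° + 42° = -117°
Normalized to (-180°, 180°]: -117°

-117°


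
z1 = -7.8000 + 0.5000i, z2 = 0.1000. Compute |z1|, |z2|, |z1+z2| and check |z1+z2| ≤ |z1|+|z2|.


|z1| = sqrt((-7.8)^2 + 0.5^2) = sqrt(61.09) = 7.8160
|z2| = sqrt(0.1^2 + 0^2) = sqrt(0.01) = 0.1000
z1+z2 = -7.7000 + 0.5000i
|z1+z2| = sqrt(59.54) = 7.7162
|z1|+|z2| = 7.8160 + 0.1000 = 7.9160

|z1+z2| = 7.7162 ≤ |z1|+|z2| = 7.9160 (verified)


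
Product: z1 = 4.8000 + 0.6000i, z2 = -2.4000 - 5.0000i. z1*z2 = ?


Real = 4.8*(-2.4) - 0.6*(-5) = -11.52 - (-3) = -8.52
Imag = 4.8*(-5) - (2.4)*0.6 = -24 - (1.44) = -25.44

-8.5200 - 25.4400i


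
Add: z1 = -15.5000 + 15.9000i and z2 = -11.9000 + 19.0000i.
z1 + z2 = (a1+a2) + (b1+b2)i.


Real: -15.5 - 11.9 = -27.4
Imag: 15.9 + 19 = 34.9

-27.4000 + 34.9000i


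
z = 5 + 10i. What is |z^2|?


|z| = sqrt(25+100) = sqrt(125) = 11.1803
|z^2| = |z|^2 = (sqrt(125))^2 = 125

|z^2| = 125


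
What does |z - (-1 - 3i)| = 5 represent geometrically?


|z - z0| = r is a circle with center z0 and radius r.
Center = (-1, -3), radius = 5

Circle with center (-1, -3) and radius 5


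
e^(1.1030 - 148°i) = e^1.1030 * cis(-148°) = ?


e^1.1030 = 3.0132
cos(-148°) = -0.84805
sin(-148°) = -0.5299
Real = 3.0132*(-0.84805) = -2.5553
Imag = 3.0132*(-0.5299) = -1.5967

-2.5553 - 1.5967i


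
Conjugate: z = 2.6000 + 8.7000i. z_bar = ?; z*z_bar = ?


z_bar = 2.6000 - 8.7000i
z*z_bar = 2.6^2 + 8.7^2 = 6.76 + 75.69 = 82.45

z_bar = 2.6000 - 8.7000i, z*z_bar = 82.45


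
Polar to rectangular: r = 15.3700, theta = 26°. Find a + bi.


a = 15.3700*cos(26°) = 15.3700*0.898794 = 13.8145
b = 15.3700*sin(26°) = 15.3700*0.438371 = 6.7378

13.8145 + 6.7378i


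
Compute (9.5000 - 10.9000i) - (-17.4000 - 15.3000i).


Real: 9.5 + 17.4 = 26.9
Imag: -10.9 + 15.3 = 4.4

26.9000 + 4.4000i


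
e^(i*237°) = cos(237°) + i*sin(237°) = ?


cos(237°) = -0.5446
sin(237°) = -0.8387

e^(i*237°) = -0.5446 - 0.8387i


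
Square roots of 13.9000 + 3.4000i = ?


|z| = sqrt(193.21+11.56) = 14.3098
sqrt((|z|+a)/2) = sqrt((14.3098+13.9)/2) = sqrt(14.1049) = 3.7556
sqrt((|z|-a)/2) = sqrt((14.3098-13.9)/2) = sqrt(0.2049) = 0.4527

±(3.7556 + 0.4527i) i.e. 3.7556 + 0.4527i and -3.7556 - 0.4527i


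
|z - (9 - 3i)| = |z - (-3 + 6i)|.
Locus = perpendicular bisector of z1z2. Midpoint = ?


Equal distances means the locus is the perpendicular bisector of z1 and z2.
Midpoint = ((9+(-3))/2, (-3+6)/2) = (3.0000, 1.5000)

Perpendicular bisector through (3.0000, 1.5000)


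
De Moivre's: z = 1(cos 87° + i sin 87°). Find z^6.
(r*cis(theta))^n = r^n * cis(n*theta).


r^6 = 1^6 = 1
n*theta = 6*87° = 522° = 162° (mod 360)
a = 1*cos(162°) = -0.9511
b = 1*sin(162°) = 0.3090

1 cis(162°) = -0.9511 + 0.3090i


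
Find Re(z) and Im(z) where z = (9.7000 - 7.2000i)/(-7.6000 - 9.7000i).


Multiply by conjugate: (9.7000 - 7.2000i)(-7.6000 + 9.7000i) / ((-7.6)^2 + (-9.7)^2)
Numerator real = 9.7*(-7.6) - (7.2)*(-9.7) = -3.88
Numerator imag = -7.2*(-7.6) - 9.7*(-9.7) = 148.81
Denominator = 151.85
Re(z) = -3.88/151.85 = -0.0256
Im(z) = 148.81/151.85 = 0.9800

Re(z) = -0.0256, Im(z) = 0.9800


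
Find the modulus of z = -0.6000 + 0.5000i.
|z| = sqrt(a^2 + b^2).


|z| = sqrt((-0.6)^2 + 0.5^2) = sqrt(0.36 + 0.25) = sqrt(0.61) = 0.7810

|z| = 0.7810


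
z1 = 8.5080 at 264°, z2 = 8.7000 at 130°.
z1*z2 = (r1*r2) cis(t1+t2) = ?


r = 8.5080 * 8.7000 = 74.0196
theta = 264° + 130° = 394° = 34° (mod 360)

74.0196 cis(34°)


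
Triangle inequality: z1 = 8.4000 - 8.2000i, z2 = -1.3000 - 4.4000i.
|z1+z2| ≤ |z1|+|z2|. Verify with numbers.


|z1| = sqrt(8.4^2 + (-8.2)^2) = sqrt(137.8) = 11.7388
|z2| = sqrt((-1.3)^2 + (-4.4)^2) = sqrt(21.05) = 4.5880
z1+z2 = 7.1000 - 12.6000i
|z1+z2| = sqrt(209.17) = 14.4627
|z1|+|z2| = 11.7388 + 4.5880 = 16.3268

|z1+z2| = 14.4627 ≤ |z1|+|z2| = 16.3268 (verified)


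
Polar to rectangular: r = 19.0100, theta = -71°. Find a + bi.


a = 19.0100*cos(-71°) = 19.0100*0.32557 = 6.1891
b = 19.0100*sin(-71°) = 19.0100*(-0.94552) = -17.9743

6.1891 - 17.9743i


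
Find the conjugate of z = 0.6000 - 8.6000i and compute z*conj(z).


z_bar = 0.6000 + 8.6000i
z*z_bar = 0.6^2 + (-8.6)^2 = 0.36 + 73.96 = 74.32

z_bar = 0.6000 + 8.6000i, z*z_bar = 74.32


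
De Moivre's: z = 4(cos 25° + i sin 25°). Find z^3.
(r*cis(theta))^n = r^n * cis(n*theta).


r^3 = 4^3 = 64
n*theta = 3*25° = 75° = 75° (mod 360)
a = 64*cos(75°) = 16.5644
b = 64*sin(75°) = 61.8193

64 cis(75°) = 16.5644 + 61.8193i


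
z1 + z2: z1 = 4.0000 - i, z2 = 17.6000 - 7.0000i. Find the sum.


Real: 4 + 17.6 = 21.6
Imag: -1 - 7 = -8

21.6000 - 8.0000i


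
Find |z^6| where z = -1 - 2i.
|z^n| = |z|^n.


|z| = sqrt(1+4) = sqrt(5) = 2.2361
|z^6| = |z|^6 = (sqrt(5))^6 = 5^3 = 125

|z^6| = 125


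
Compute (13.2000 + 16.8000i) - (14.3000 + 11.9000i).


Real: 13.2 - 14.3 = -1.1
Imag: 16.8 - 11.9 = 4.9

-1.1000 + 4.9000i


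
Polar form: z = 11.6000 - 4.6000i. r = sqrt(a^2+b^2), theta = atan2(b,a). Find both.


r = sqrt(134.56+21.16) = sqrt(155.72) = 12.4788
theta = atan2(-4.6, 11.6) = -21.6309 degrees

r = 12.4788, theta = -21.6309 degrees


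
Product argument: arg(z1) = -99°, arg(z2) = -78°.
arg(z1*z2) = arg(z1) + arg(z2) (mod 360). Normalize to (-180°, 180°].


arg(z1*z2) = -99° - 78° = -177°
Normalized to (-180°, 180°]: -177°

-177°


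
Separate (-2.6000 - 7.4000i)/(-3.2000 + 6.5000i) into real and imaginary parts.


Multiply by conjugate: (-2.6000 - 7.4000i)(-3.2000 - 6.5000i) / ((-3.2)^2 + 6.5^2)
Numerator real = -2.6*(-3.2) - (7.4)*6.5 = -39.78
Numerator imag = -7.4*(-3.2) - (-2.6)*6.5 = 40.58
Denominator = 52.49
Re(z) = -39.78/52.49 = -0.7579
Im(z) = 40.58/52.49 = 0.7731

Re(z) = -0.7579, Im(z) = 0.7731


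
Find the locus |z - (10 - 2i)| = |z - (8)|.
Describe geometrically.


Equal distances means the locus is the perpendicular bisector of z1 and z2.
Midpoint = ((10+8)/2, (-2+0)/2) = (9.0000, -1.0000)

Perpendicular bisector through (9.0000, -1.0000)


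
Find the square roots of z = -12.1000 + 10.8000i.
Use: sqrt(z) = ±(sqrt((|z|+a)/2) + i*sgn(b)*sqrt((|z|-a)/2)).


|z| = sqrt(146.41+116.64) = 16.2188
sqrt((|z|+a)/2) = sqrt((16.2188+(-12.1))/2) = sqrt(2.0594) = 1.4351
sqrt((|z|-a)/2) = sqrt((16.2188-(-12.1))/2) = sqrt(14.1594) = 3.7629

±(1.4351 + 3.7629i) i.e. 1.4351 + 3.7629i and -1.4351 - 3.7629i


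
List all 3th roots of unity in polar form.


The 3th roots of unity are cis(360k/3°) for k=0..2
Angle step = 360/3 = 120°
Primitive root: cis(120°)
Primitive root = -0.5000 + 0.8660i

3 roots at angles: 0°, 120°, 240°


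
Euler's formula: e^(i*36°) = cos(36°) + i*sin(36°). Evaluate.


cos(36°) = 0.8090
sin(36°) = 0.5878

e^(i*36°) = 0.8090 + 0.5878i


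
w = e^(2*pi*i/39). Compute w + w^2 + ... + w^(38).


With w = e^(2*pi*i/39), all 39 of the 39th roots of unity w^0 = 1, w, ..., w^(38) sum to 0: 1 + w + ... + w^(38) = (1 - w^39)/(1 - w) = 0 since w^39 = 1, w ≠ 1.
Removing the root 1: w + w^2 + ... + w^(38) = 0 - 1 = -1

Sum = -1


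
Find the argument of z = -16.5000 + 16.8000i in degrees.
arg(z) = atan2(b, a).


Re = -16.5, Im = 16.8
arg = atan2(16.8, -16.5) = 134.4838 degrees

arg(z) = 134.4838 degrees


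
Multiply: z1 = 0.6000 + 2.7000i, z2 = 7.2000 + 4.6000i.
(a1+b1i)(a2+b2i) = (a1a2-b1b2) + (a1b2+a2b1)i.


Real = 0.6*7.2 - 2.7*4.6 = 4.32 - 12.42 = -8.1
Imag = 0.6*4.6 + 7.2*2.7 = 2.76 + 19.44 = 22.2

-8.1000 + 22.2000i


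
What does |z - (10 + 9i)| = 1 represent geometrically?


|z - z0| = r is a circle with center z0 and radius r.
Center = (10, 9), radius = 1

Circle with center (10, 9) and radius 1


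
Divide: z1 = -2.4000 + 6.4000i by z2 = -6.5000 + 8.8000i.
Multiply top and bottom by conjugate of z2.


Conjugate of z2 = -6.5000 - 8.8000i
Numerator: (-2.4000 + 6.4000i)(-6.5000 - 8.8000i) = 71.9200 - 20.4800i
Denominator: (-6.5)^2 + 8.8^2 = 119.69
Result = (71.9200 - 20.4800i)/119.69

0.6009 - 0.1711i


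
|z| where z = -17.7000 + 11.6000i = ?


|z| = sqrt((-17.7)^2 + 11.6^2) = sqrt(313.29 + 134.56) = sqrt(447.85) = 21.1625

|z| = 21.1625


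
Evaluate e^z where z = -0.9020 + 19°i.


e^-0.9020 = 0.4058
cos(19°) = 0.9455
sin(19°) = 0.3256
Real = 0.4058*0.9455 = 0.3837
Imag = 0.4058*0.3256 = 0.1321

0.3837 + 0.1321i


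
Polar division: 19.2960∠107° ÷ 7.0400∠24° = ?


r = 19.2960 / 7.0400 = 2.7409
theta = 107° - 24° = 83° = 83° (mod 360)

2.7409 cis(83°)


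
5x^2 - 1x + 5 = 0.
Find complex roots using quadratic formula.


disc = (-1)^2 - 4*5*5 = 1 - 100 = -99
sqrt(|disc|) = sqrt(99) = 9.9499
Real part = 1/(2*5) = 0.1000
Imag part = 9.9499/(2*5) = 0.9950

0.1000 ± 0.9950i


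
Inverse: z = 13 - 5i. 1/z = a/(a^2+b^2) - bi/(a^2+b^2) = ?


|z|^2 = 169+25 = 194
1/z = (13 + 5i)/194

1/z = 0.0670 + 0.0258i


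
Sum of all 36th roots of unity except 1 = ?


With w = e^(2*pi*i/36), all 36 of the 36th roots of unity w^0 = 1, w, ..., w^(35) sum to 0: 1 + w + ... + w^(35) = (1 - w^36)/(1 - w) = 0 since w^36 = 1, w ≠ 1.
Removing the root 1: w + w^2 + ... + w^(35) = 0 - 1 = -1

Sum = -1


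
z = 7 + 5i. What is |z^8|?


|z| = sqrt(49+25) = sqrt(74) = 8.6023
|z^8| = |z|^8 = (sqrt(74))^8 = 74^4 = 29986576

|z^8| = 29986576


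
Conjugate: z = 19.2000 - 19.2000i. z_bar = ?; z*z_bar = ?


z_bar = 19.2000 + 19.2000i
z*z_bar = 19.2^2 + (-19.2)^2 = 368.64 + 368.64 = 737.28

z_bar = 19.2000 + 19.2000i, z*z_bar = 737.28


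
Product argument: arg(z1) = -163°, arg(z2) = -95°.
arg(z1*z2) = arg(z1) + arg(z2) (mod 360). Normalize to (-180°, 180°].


arg(z1*z2) = -163° - 95° = -258°
Normalized to (-180°, 180°]: 102°

102°


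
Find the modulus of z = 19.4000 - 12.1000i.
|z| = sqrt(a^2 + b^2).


|z| = sqrt(19.4^2 + (-12.1)^2) = sqrt(376.36 + 146.41) = sqrt(522.77) = 22.8642

|z| = 22.8642


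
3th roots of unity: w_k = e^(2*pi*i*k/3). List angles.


The 3th roots of unity are cis(360k/3°) for k=0..2
Angle step = 360/3 = 120°
Primitive root: cis(120°)
Primitive root = -0.5000 + 0.8660i

3 roots at angles: 0°, 120°, 240°


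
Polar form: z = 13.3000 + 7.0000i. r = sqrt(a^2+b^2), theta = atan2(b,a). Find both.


r = sqrt(176.89+49) = sqrt(225.89) = 15.0296
theta = atan2(7, 13.3) = 27.7585 degrees

r = 15.0296, theta = 27.7585 degrees


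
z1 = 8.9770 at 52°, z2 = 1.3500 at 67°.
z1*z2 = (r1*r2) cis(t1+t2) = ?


r = 8.9770 * 1.3500 = 12.1190
theta = 52° + 67° = 119° = 119° (mod 360)

12.1190 cis(119°)


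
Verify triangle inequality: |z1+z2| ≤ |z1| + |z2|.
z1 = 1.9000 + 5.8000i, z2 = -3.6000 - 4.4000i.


|z1| = sqrt(1.9^2 + 5.8^2) = sqrt(37.25) = 6.1033
|z2| = sqrt((-3.6)^2 + (-4.4)^2) = sqrt(32.32) = 5.6851
z1+z2 = -1.7000 + 1.4000i
|z1+z2| = sqrt(4.85) = 2.2023
|z1|+|z2| = 6.1033 + 5.6851 = 11.7884

|z1+z2| = 2.2023 ≤ |z1|+|z2| = 11.7884 (verified)


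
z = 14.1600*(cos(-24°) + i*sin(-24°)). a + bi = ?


a = 14.1600*cos(-24°) = 14.1600*0.913545 = 12.9358
b = 14.1600*sin(-24°) = 14.1600*(-0.40674) = -5.7594

12.9358 - 5.7594i


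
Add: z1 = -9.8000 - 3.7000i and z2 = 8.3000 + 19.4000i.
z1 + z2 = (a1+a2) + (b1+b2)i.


Real: -9.8 + 8.3 = -1.5
Imag: -3.7 + 19.4 = 15.7

-1.5000 + 15.7000i


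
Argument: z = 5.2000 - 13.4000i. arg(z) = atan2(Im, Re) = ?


Re = 5.2, Im = -13.4
arg = atan2(-13.4, 5.2) = -68.7908 degrees

arg(z) = -68.7908 degrees


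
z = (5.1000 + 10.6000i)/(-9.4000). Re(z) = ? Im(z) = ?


Multiply by conjugate: (5.1000 + 10.6000i)(-9.4000) / ((-9.4)^2 + 0^2)
Numerator real = 5.1*(-9.4) + 10.6*0 = -47.94
Numerator imag = 10.6*(-9.4) - 5.1*0 = -99.64
Denominator = 88.36
Re(z) = -47.94/88.36 = -0.5426
Im(z) = -99.64/88.36 = -1.1277

Re(z) = -0.5426, Im(z) = -1.1277


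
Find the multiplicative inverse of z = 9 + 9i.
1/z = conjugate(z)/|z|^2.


|z|^2 = 81+81 = 162
1/z = (9 - 9i)/162

1/z = 0.0556 - 0.0556i


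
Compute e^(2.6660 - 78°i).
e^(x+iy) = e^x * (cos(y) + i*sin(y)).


e^2.6660 = 14.3823
cos(-78°) = 0.207912
sin(-78°) = -0.97815
Real = 14.3823*0.207912 = 2.9903
Imag = 14.3823*(-0.97815) = -14.0680

2.9903 - 14.0680i


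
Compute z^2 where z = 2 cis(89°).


r^2 = 2^2 = 4
n*theta = 2*89° = 178° = 178° (mod 360)
a = 4*cos(178°) = -3.9976
b = 4*sin(178°) = 0.1396

4 cis(178°) = -3.9976 + 0.1396i


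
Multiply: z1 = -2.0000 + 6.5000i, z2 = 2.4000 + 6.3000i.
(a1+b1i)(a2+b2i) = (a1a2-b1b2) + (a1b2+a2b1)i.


Real = -2*2.4 - 6.5*6.3 = -4.8 - 40.95 = -45.75
Imag = -2*6.3 + 2.4*6.5 = -12.6 + 15.6 = 3

-45.7500 + 3.0000i


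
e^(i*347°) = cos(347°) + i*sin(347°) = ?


cos(347°) = 0.9744
sin(347°) = -0.2250

e^(i*347°) = 0.9744 - 0.2250i


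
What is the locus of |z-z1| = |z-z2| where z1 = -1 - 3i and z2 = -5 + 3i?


Equal distances means the locus is the perpendicular bisector of z1 and z2.
Midpoint = ((-1+(-5))/2, (-3+3)/2) = (-3.0000, 0)

Perpendicular bisector through (-3.0000, 0)


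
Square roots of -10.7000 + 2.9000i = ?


|z| = sqrt(114.49+8.41) = 11.0860
sqrt((|z|+a)/2) = sqrt((11.0860+(-10.7))/2) = sqrt(0.1930) = 0.4393
sqrt((|z|-a)/2) = sqrt((11.0860-(-10.7))/2) = sqrt(10.8930) = 3.3005

±(0.4393 + 3.3005i) i.e. 0.4393 + 3.3005i and -0.4393 - 3.3005i


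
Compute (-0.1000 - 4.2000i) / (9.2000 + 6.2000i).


Conjugate of z2 = 9.2000 - 6.2000i
Numerator: (-0.1000 - 4.2000i)(9.2000 - 6.2000i) = -26.9600 - 38.0200i
Denominator: 9.2^2 + 6.2^2 = 123.08
Result = (-26.9600 - 38.0200i)/123.08

-0.2190 - 0.3089i


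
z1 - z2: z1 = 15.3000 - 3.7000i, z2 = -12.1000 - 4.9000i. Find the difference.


Real: 15.3 + 12.1 = 27.4
Imag: -3.7 + 4.9 = 1.2

27.4000 + 1.2000i


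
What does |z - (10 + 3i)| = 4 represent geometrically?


|z - z0| = r is a circle with center z0 and radius r.
Center = (10, 3), radius = 4

Circle with center (10, 3) and radius 4


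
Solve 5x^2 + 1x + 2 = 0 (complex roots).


disc = 1^2 - 4*5*2 = 1 - 40 = -39
sqrt(|disc|) = sqrt(39) = 6.2450
Real part = -1/(2*5) = -0.1000
Imag part = 6.2450/(2*5) = 0.6245

-0.1000 ± 0.6245i


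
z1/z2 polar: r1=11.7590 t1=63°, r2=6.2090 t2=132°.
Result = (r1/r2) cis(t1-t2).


r = 11.7590 / 6.2090 = 1.8939
theta = 63° - 132° = -69° = 291° (mod 360)

1.8939 cis(291°)


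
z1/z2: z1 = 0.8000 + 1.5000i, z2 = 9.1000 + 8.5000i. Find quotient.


Conjugate of z2 = 9.1000 - 8.5000i
Numerator: (0.8000 + 1.5000i)(9.1000 - 8.5000i) = 20.0300 + 6.8500i
Denominator: 9.1^2 + 8.5^2 = 155.06
Result = (20.0300 + 6.8500i)/155.06

0.1292 + 0.0442i


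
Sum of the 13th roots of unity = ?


The sum of all 13th roots of unity is 0.
Geometric series: (1 - w^13)/(1 - w) = (1-1)/(1-w) = 0 since w^13 = 1, w ≠ 1.
Alternatively: coefficient of z^12 in z^13 - 1 is 0.

0


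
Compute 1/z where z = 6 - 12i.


|z|^2 = 36+144 = 180
1/z = (6 + 12i)/180

1/z = 0.0333 + 0.0667i


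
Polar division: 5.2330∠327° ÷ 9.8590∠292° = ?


r = 5.2330 / 9.8590 = 0.5308
theta = 327° - 292° = 35° = 35° (mod 360)

0.5308 cis(35°)


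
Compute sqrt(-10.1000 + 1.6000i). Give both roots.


|z| = sqrt(102.01+2.56) = 10.2259
sqrt((|z|+a)/2) = sqrt((10.2259+(-10.1))/2) = sqrt(0.0630) = 0.2509
sqrt((|z|-a)/2) = sqrt((10.2259-(-10.1))/2) = sqrt(10.1630) = 3.1879

±(0.2509 + 3.1879i) i.e. 0.2509 + 3.1879i and -0.2509 - 3.1879i


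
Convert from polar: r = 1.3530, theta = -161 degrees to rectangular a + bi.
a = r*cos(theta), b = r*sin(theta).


a = 1.3530*cos(-161°) = 1.3530*(-0.9455) = -1.2793
b = 1.3530*sin(-161°) = 1.3530*(-0.3256) = -0.4405

-1.2793 - 0.4405i


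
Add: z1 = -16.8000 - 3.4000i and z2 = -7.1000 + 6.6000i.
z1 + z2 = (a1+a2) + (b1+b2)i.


Real: -16.8 - 7.1 = -23.9
Imag: -3.4 + 6.6 = 3.2

-23.9000 + 3.2000i


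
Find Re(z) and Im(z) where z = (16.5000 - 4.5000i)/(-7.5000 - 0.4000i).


Multiply by conjugate: (16.5000 - 4.5000i)(-7.5000 + 0.4000i) / ((-7.5)^2 + (-0.4)^2)
Numerator real = 16.5*(-7.5) - (4.5)*(-0.4) = -121.95
Numerator imag = -4.5*(-7.5) - 16.5*(-0.4) = 40.35
Denominator = 56.41
Re(z) = -121.95/56.41 = -2.1619
Im(z) = 40.35/56.41 = 0.7153

Re(z) = -2.1619, Im(z) = 0.7153


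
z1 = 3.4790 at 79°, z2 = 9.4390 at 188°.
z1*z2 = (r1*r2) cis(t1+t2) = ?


r = 3.4790 * 9.4390 = 32.8383
theta = 79° + 188° = 267° = 267° (mod 360)

32.8383 cis(267°)


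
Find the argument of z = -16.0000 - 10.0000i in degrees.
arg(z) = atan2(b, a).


Re = -16, Im = -10
arg = atan2(-10, -16) = -147.9946 degrees

arg(z) = -147.9946 degrees


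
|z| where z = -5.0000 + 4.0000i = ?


|z| = sqrt((-5)^2 + 4^2) = sqrt(25 + 16) = sqrt(41) = 6.4031

|z| = 6.4031


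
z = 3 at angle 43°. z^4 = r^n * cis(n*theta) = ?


r^4 = 3^4 = 81
n*theta = 4*43° = 172° = 172° (mod 360)
a = 81*cos(172°) = -80.2117
b = 81*sin(172°) = 11.2730

81 cis(172°) = -80.2117 + 11.2730i


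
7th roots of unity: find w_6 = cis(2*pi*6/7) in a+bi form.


Angle = 360*6/7 = 308.5714°
a = cos(308.5714°) = 0.6235
b = sin(308.5714°) = -0.7818

0.6235 - 0.7818i


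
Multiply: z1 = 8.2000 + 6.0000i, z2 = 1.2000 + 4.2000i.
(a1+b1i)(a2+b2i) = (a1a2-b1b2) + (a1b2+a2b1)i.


Real = 8.2*1.2 - 6*4.2 = 9.84 - 25.2 = -15.36
Imag = 8.2*4.2 + 1.2*6 = 34.44 + 7.2 = 41.64

-15.3600 + 41.6400i


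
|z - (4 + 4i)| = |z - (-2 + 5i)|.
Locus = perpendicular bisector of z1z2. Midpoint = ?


Equal distances means the locus is the perpendicular bisector of z1 and z2.
Midpoint = ((4+(-2))/2, (4+5)/2) = (1.0000, 4.5000)

Perpendicular bisector through (1.0000, 4.5000)


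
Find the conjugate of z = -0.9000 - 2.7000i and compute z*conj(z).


z_bar = -0.9000 + 2.7000i
z*z_bar = (-0.9)^2 + (-2.7)^2 = 0.81 + 7.29 = 8.1

z_bar = -0.9000 + 2.7000i, z*z_bar = 8.1


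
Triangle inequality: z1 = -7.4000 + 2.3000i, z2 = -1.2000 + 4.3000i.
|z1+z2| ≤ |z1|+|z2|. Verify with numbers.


|z1| = sqrt((-7.4)^2 + 2.3^2) = sqrt(60.05) = 7.7492
|z2| = sqrt((-1.2)^2 + 4.3^2) = sqrt(19.93) = 4.4643
z1+z2 = -8.6000 + 6.6000i
|z1+z2| = sqrt(117.52) = 10.8407
|z1|+|z2| = 7.7492 + 4.4643 = 12.2135

|z1+z2| = 10.8407 ≤ |z1|+|z2| = 12.2135 (verified)


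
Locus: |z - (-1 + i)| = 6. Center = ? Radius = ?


|z - z0| = r is a circle with center z0 and radius r.
Center = (-1, 1), radius = 6

Circle with center (-1, 1) and radius 6


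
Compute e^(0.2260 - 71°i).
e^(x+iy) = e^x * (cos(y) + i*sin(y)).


e^0.2260 = 1.2536
cos(-71°) = 0.32557
sin(-71°) = -0.9455
Real = 1.2536*0.32557 = 0.4081
Imag = 1.2536*(-0.9455) = -1.1853

0.4081 - 1.1853i


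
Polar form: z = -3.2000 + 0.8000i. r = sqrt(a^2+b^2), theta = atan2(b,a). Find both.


r = sqrt(10.24+0.64) = sqrt(10.88) = 3.2985
theta = atan2(0.8, -3.2) = 165.9638 degrees

r = 3.2985, theta = 165.9638 degrees


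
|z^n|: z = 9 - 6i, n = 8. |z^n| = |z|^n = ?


|z| = sqrt(81+36) = sqrt(117) = 10.8167
|z^8| = |z|^8 = (sqrt(117))^8 = 117^4 = 187388721

|z^8| = 187388721


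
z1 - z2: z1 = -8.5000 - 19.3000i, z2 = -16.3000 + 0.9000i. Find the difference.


Real: -8.5 + 16.3 = 7.8
Imag: -19.3 - 0.9 = -20.2

7.8000 - 20.2000i


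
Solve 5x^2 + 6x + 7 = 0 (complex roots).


disc = 6^2 - 4*5*7 = 36 - 140 = -104
sqrt(|disc|) = sqrt(104) = 10.1980
Real part = -6/(2*5) = -0.6000
Imag part = 10.1980/(2*5) = 1.0198

-0.6000 ± 1.0198i


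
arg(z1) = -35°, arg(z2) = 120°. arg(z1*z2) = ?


arg(z1*z2) = -35° + 120° = 85°
Normalized to (-180°, 180°]: 85°

85°
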